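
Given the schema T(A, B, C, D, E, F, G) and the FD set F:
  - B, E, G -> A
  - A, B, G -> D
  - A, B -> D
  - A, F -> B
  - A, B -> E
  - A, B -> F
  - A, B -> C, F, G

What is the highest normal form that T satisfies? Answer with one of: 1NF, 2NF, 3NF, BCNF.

BCNF

Candidate keys: {A, B}, {A, F}, {B, E, G}. Prime attributes: {A, B, E, F, G}.
The left-hand side of every FD is a superkey, so BCNF is satisfied.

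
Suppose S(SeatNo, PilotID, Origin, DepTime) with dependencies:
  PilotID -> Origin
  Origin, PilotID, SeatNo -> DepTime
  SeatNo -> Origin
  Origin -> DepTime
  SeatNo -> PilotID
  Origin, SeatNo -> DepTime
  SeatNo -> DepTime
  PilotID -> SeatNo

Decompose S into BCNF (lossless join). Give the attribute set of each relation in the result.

{DepTime, Origin}; {Origin, PilotID, SeatNo}

Candidate keys of the original relation: {PilotID}, {SeatNo}.
{DepTime, Origin, PilotID, SeatNo}: {Origin} determines {DepTime, Origin} here but is not a superkey — split on Origin -> DepTime, giving {DepTime, Origin} and {Origin, PilotID, SeatNo}.
{DepTime, Origin}: every determinant is a superkey — BCNF.
{Origin, PilotID, SeatNo}: every determinant is a superkey — BCNF.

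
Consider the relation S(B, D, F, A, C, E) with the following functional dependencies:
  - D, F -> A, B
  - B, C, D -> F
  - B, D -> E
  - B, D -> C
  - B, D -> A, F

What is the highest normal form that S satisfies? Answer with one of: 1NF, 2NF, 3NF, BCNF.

BCNF

Candidate keys: {B, D}, {D, F}. Prime attributes: {B, D, F}.
Each dependency's left side is a superkey — BCNF holds.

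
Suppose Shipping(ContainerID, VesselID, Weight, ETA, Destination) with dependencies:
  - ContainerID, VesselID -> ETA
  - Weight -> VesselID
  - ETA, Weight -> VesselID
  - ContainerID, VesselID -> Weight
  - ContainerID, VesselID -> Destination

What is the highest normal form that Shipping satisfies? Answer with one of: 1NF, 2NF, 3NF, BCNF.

3NF

Candidate keys: {ContainerID, VesselID}, {ContainerID, Weight}. Prime attributes: {ContainerID, VesselID, Weight}.
Weight -> VesselID: {Weight}⁺ = {VesselID, Weight}, which is not all of the attributes, so the left side is not a superkey — BCNF is violated.
But every attribute on its right side ({VesselID}) is prime, and the same holds for every other non-superkey FD, so 3NF still holds.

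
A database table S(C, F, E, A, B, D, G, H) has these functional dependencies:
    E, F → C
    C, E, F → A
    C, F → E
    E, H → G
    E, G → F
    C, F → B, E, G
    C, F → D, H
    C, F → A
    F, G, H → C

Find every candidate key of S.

{C, F} is a candidate key since {C, F}⁺ = {A, B, C, D, E, F, G, H} covers every attribute.
{E, F} is a candidate key since {E, F}⁺ = {A, B, C, D, E, F, G, H} covers every attribute.
{E, G} is a candidate key since {E, G}⁺ = {A, B, C, D, E, F, G, H} covers every attribute.
{E, H} is a candidate key since {E, H}⁺ = {A, B, C, D, E, F, G, H} covers every attribute.
{F, G, H} is a candidate key since {F, G, H}⁺ = {A, B, C, D, E, F, G, H} covers every attribute.
These are minimal and exhaustive — every other superkey contains one of them.

{C, F}, {E, F}, {E, G}, {E, H}, {F, G, H}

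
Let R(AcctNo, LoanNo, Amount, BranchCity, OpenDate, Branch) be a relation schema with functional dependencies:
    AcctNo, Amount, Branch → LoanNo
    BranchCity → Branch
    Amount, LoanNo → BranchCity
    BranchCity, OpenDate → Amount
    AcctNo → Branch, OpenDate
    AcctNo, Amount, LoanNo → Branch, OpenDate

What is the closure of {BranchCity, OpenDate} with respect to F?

Start with {BranchCity, OpenDate}.
BranchCity → Branch applies; add {Branch} → now {Branch, BranchCity, OpenDate}.
BranchCity, OpenDate → Amount applies; add {Amount} → now {Amount, Branch, BranchCity, OpenDate}.
No further FD applies.

{Amount, Branch, BranchCity, OpenDate}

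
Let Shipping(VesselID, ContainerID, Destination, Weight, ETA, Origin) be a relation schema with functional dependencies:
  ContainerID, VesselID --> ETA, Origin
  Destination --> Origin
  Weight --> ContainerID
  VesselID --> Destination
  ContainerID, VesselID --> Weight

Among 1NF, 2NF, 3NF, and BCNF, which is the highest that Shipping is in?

Candidate keys: {ContainerID, VesselID}, {VesselID, Weight}. Prime attributes: {ContainerID, VesselID, Weight}.
For Destination --> Origin we have {Destination}⁺ = {Destination, Origin}; {Destination} is not a superkey, so BCNF fails.
Destination --> Origin determines the non-prime attribute {Origin} from a non-superkey — 3NF is violated.
The proper key subset {VesselID} of {ContainerID, VesselID} determines non-prime {Destination, Origin}, so the relation is not even in 2NF.

1NF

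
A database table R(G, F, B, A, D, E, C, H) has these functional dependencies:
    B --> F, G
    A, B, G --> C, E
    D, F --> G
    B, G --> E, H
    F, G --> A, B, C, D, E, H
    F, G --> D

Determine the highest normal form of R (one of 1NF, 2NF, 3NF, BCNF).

BCNF

Candidate keys: {B}, {D, F}, {F, G}. Prime attributes: {B, D, F, G}.
Each dependency's left side is a superkey — BCNF holds.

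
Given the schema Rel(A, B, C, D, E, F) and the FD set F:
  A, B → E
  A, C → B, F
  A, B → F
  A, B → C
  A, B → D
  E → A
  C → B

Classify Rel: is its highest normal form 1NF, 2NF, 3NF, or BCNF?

Candidate keys: {A, B}, {A, C}, {B, E}, {C, E}. Prime attributes: {A, B, C, E}.
E → A breaks BCNF: {E}⁺ = {A, E}, so {E} is not a superkey.
Its right-hand attributes {A} are all prime, as are those of every other non-superkey FD — the relation is in 3NF.

3NF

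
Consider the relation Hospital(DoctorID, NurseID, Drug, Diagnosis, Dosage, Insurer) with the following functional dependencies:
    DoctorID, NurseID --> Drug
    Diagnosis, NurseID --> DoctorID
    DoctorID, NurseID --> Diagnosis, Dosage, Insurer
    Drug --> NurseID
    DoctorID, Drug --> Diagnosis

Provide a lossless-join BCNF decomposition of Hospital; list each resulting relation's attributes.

{Diagnosis, DoctorID, Dosage, Drug, Insurer}; {Drug, NurseID}

Candidate keys of the original relation: {Diagnosis, Drug}, {Diagnosis, NurseID}, {DoctorID, Drug}, {DoctorID, NurseID}.
{Diagnosis, DoctorID, Dosage, Drug, Insurer, NurseID}: {Drug} determines {Drug, NurseID} here but is not a superkey — split on Drug --> NurseID, giving {Drug, NurseID} and {Diagnosis, DoctorID, Dosage, Drug, Insurer}.
{Drug, NurseID}: every determinant is a superkey — BCNF.
{Diagnosis, DoctorID, Dosage, Drug, Insurer}: every determinant is a superkey — BCNF.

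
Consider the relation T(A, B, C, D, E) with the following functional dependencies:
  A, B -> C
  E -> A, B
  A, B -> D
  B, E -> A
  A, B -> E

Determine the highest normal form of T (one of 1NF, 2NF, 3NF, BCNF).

Candidate keys: {A, B}, {E}. Prime attributes: {A, B, E}.
Each dependency's left side is a superkey — BCNF holds.

BCNF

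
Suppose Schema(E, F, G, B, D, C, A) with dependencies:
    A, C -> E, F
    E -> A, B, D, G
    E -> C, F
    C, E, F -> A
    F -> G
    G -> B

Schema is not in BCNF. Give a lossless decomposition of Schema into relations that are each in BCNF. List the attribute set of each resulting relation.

{A, C, D, E, F}; {B, G}; {F, G}

Candidate keys of the original relation: {A, C}, {E}.
In {A, B, C, D, E, F, G}, {F} is not a superkey ({F}⁺ restricted to this set is {B, F, G}), so split on F -> B, G into {B, F, G} and {A, C, D, E, F}.
In {B, F, G}, {G} is not a superkey ({G}⁺ restricted to this set is {B, G}), so split on G -> B into {B, G} and {F, G}.
{B, G} has no BCNF violation.
{F, G} has no BCNF violation.
{A, C, D, E, F} has no BCNF violation.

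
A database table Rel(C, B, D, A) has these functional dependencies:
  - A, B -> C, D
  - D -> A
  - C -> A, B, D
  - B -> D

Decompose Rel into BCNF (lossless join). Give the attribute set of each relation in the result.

{A, D}; {B, C, D}

Candidate keys of the original relation: {B}, {C}.
{A, B, C, D}: {D} determines {A, D} here but is not a superkey — split on D -> A, giving {A, D} and {B, C, D}.
{A, D} has no BCNF violation.
{B, C, D} has no BCNF violation.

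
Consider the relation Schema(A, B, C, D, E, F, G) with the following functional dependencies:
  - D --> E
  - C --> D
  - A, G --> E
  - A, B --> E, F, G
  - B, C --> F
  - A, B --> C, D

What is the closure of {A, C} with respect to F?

{A, C, D, E}

Start with {A, C}.
C --> D applies; add {D} → now {A, C, D}.
D --> E applies; add {E} → now {A, C, D, E}.
No further FD applies.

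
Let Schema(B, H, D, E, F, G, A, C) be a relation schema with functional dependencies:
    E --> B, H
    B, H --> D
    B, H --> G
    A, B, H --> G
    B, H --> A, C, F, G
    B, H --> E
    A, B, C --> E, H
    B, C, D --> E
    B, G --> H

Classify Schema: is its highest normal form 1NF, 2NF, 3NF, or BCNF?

Candidate keys: {A, B, C}, {B, C, D}, {B, G}, {B, H}, {E}. Prime attributes: {A, B, C, D, E, G, H}.
Each dependency's left side is a superkey — BCNF holds.

BCNF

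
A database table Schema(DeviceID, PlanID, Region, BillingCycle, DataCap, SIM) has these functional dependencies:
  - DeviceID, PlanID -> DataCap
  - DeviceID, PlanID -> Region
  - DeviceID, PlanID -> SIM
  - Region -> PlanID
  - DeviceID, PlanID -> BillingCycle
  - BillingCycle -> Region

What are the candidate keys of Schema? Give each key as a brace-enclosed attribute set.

{BillingCycle, DeviceID}, {DeviceID, PlanID}, {DeviceID, Region}

No FD produces {DeviceID}, so it must be in every candidate key.
{BillingCycle, DeviceID}⁺ = {BillingCycle, DataCap, DeviceID, PlanID, Region, SIM} — all of the relation — so {BillingCycle, DeviceID} is a candidate key.
{DeviceID, PlanID}⁺ = {BillingCycle, DataCap, DeviceID, PlanID, Region, SIM} — all of the relation — so {DeviceID, PlanID} is a candidate key.
{DeviceID, Region}⁺ = {BillingCycle, DataCap, DeviceID, PlanID, Region, SIM} — all of the relation — so {DeviceID, Region} is a candidate key.
Any other superkey properly contains one of these, so there are no further candidate keys.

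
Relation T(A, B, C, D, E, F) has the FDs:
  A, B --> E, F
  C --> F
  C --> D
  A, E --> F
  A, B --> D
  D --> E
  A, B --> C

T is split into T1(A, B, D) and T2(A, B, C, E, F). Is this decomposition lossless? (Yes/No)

T1 ∩ T2 = {A, B}; its closure under F is {A, B, C, D, E, F}.
Since T1 ⊆ {A, B, C, D, E, F}, the intersection is a superkey of T1; the decomposition is lossless.

Yes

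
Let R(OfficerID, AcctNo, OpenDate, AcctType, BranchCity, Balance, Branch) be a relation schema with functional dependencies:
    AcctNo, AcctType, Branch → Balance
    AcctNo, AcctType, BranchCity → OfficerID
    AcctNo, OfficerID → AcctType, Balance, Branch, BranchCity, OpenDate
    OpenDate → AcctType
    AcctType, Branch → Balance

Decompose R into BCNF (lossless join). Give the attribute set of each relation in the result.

{AcctNo, AcctType, Branch}; {AcctNo, Branch, BranchCity, OfficerID, OpenDate}; {AcctType, Balance, Branch}; {AcctType, OpenDate}

Candidate keys of the original relation: {AcctNo, AcctType, BranchCity}, {AcctNo, BranchCity, OpenDate}, {AcctNo, OfficerID}.
{AcctNo, AcctType, Balance, Branch, BranchCity, OfficerID, OpenDate}: {AcctNo, AcctType, Branch} determines {AcctNo, AcctType, Balance, Branch} here but is not a superkey — split on AcctNo, AcctType, Branch → Balance, giving {AcctNo, AcctType, Balance, Branch} and {AcctNo, AcctType, Branch, BranchCity, OfficerID, OpenDate}.
{AcctNo, AcctType, Balance, Branch}: {AcctType, Branch} determines {AcctType, Balance, Branch} here but is not a superkey — split on AcctType, Branch → Balance, giving {AcctType, Balance, Branch} and {AcctNo, AcctType, Branch}.
{AcctType, Balance, Branch}: every determinant is a superkey — BCNF.
{AcctNo, AcctType, Branch}: every determinant is a superkey — BCNF.
{AcctNo, AcctType, Branch, BranchCity, OfficerID, OpenDate}: {OpenDate} determines {AcctType, OpenDate} here but is not a superkey — split on OpenDate → AcctType, giving {AcctType, OpenDate} and {AcctNo, Branch, BranchCity, OfficerID, OpenDate}.
{AcctType, OpenDate}: every determinant is a superkey — BCNF.
{AcctNo, Branch, BranchCity, OfficerID, OpenDate}: every determinant is a superkey — BCNF.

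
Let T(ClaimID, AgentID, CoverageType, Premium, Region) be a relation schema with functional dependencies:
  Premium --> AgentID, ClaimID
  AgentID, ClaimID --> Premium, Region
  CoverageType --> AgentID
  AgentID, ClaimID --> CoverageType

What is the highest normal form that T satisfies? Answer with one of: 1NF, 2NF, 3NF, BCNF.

Candidate keys: {AgentID, ClaimID}, {ClaimID, CoverageType}, {Premium}. Prime attributes: {AgentID, ClaimID, CoverageType, Premium}.
CoverageType --> AgentID: {CoverageType}⁺ = {AgentID, CoverageType}, which is not all of the attributes, so the left side is not a superkey — BCNF is violated.
Since {AgentID} ⊆ prime attributes and every other non-superkey FD also has a prime right side, the schema is in 3NF.

3NF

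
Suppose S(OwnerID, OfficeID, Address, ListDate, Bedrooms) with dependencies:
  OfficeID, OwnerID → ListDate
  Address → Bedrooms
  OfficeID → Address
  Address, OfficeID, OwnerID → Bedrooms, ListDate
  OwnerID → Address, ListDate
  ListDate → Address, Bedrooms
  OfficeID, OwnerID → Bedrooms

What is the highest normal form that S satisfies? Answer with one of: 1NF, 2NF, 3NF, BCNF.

1NF

Candidate key: {OfficeID, OwnerID}. Prime attributes: {OfficeID, OwnerID}.
For Address → Bedrooms we have {Address}⁺ = {Address, Bedrooms}; {Address} is not a superkey, so BCNF fails.
Address → Bedrooms has non-prime {Bedrooms} on the right and a non-superkey on the left, so 3NF fails.
The proper key subset {OfficeID} of {OfficeID, OwnerID} determines non-prime {Address, Bedrooms}, so the relation is not even in 2NF.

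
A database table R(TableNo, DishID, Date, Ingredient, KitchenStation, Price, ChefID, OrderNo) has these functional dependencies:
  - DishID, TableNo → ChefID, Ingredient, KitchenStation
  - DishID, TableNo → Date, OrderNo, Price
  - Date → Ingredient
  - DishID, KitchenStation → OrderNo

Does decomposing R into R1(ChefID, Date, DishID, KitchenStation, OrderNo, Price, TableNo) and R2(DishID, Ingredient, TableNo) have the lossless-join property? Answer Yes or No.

The shared attributes are {DishID, TableNo} and {DishID, TableNo}⁺ = {ChefID, Date, DishID, Ingredient, KitchenStation, OrderNo, Price, TableNo}.
This includes all of R1, so the common attributes are a superkey of R1 — the join is lossless.

Yes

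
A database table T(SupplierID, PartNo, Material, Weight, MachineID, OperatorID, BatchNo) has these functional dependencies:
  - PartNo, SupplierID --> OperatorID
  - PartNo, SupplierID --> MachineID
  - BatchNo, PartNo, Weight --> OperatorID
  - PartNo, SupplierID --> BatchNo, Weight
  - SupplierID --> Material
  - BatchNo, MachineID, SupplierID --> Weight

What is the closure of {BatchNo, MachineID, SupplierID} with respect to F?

{BatchNo, MachineID, Material, SupplierID, Weight}

Start with {BatchNo, MachineID, SupplierID}.
SupplierID --> Material applies; add {Material} → now {BatchNo, MachineID, Material, SupplierID}.
BatchNo, MachineID, SupplierID --> Weight applies; add {Weight} → now {BatchNo, MachineID, Material, SupplierID, Weight}.
No further FD applies.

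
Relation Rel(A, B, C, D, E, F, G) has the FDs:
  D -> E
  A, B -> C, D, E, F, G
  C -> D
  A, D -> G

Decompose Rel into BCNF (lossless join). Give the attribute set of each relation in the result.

{A, B, C, F}; {A, C, G}; {C, D}; {D, E}

Candidate key of the original relation: {A, B}.
In {A, B, C, D, E, F, G}, {D} is not a superkey ({D}⁺ restricted to this set is {D, E}), so split on D -> E into {D, E} and {A, B, C, D, F, G}.
{D, E}: every determinant is a superkey — BCNF.
In {A, B, C, D, F, G}, {C} is not a superkey ({C}⁺ restricted to this set is {C, D}), so split on C -> D into {C, D} and {A, B, C, F, G}.
{C, D}: every determinant is a superkey — BCNF.
In {A, B, C, F, G}, {A, C} is not a superkey ({A, C}⁺ restricted to this set is {A, C, G}), so split on A, C -> G into {A, C, G} and {A, B, C, F}.
{A, C, G}: every determinant is a superkey — BCNF.
{A, B, C, F}: every determinant is a superkey — BCNF.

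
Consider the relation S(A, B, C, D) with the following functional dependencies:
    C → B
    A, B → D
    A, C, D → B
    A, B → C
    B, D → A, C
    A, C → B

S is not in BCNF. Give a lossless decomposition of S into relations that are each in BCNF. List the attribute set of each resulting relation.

Candidate keys of the original relation: {A, B}, {A, C}, {B, D}, {C, D}.
{A, B, C, D}: {C} determines {B, C} here but is not a superkey — split on C → B, giving {B, C} and {A, C, D}.
{B, C} has no BCNF violation.
{A, C, D} has no BCNF violation.

{A, C, D}; {B, C}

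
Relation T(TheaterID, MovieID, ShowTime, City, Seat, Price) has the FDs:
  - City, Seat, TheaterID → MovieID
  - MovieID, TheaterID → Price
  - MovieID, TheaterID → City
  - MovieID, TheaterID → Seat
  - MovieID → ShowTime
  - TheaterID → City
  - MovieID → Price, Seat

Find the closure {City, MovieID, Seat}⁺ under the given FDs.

{City, MovieID, Price, Seat, ShowTime}

Start with {City, MovieID, Seat}.
MovieID → ShowTime applies; add {ShowTime} → now {City, MovieID, Seat, ShowTime}.
MovieID → Price, Seat applies; add {Price} → now {City, MovieID, Price, Seat, ShowTime}.
No further FD applies.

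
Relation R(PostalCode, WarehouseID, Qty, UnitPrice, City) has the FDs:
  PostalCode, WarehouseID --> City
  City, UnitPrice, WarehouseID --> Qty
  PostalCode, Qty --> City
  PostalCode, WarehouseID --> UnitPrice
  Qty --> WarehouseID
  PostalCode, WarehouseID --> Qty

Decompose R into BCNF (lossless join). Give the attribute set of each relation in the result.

{City, PostalCode, UnitPrice, WarehouseID}; {City, Qty, UnitPrice}; {Qty, WarehouseID}

Candidate keys of the original relation: {PostalCode, Qty}, {PostalCode, WarehouseID}.
Within {City, PostalCode, Qty, UnitPrice, WarehouseID}: {City, UnitPrice, WarehouseID}⁺ ∩ {City, PostalCode, Qty, UnitPrice, WarehouseID} = {City, Qty, UnitPrice, WarehouseID}, not the whole set, so City, UnitPrice, WarehouseID --> Qty violates BCNF; decompose into {City, Qty, UnitPrice, WarehouseID} and {City, PostalCode, UnitPrice, WarehouseID}.
Within {City, Qty, UnitPrice, WarehouseID}: {Qty}⁺ ∩ {City, Qty, UnitPrice, WarehouseID} = {Qty, WarehouseID}, not the whole set, so Qty --> WarehouseID violates BCNF; decompose into {Qty, WarehouseID} and {City, Qty, UnitPrice}.
{Qty, WarehouseID} has no BCNF violation.
{City, Qty, UnitPrice} has no BCNF violation.
{City, PostalCode, UnitPrice, WarehouseID} has no BCNF violation.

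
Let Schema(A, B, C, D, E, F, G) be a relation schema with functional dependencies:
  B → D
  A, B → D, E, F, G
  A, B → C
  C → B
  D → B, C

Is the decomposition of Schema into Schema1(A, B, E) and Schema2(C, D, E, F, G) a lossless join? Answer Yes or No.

No

Common attributes: {E}; their closure is {E}.
The closure covers neither Schema1 nor Schema2 entirely; the join is not lossless.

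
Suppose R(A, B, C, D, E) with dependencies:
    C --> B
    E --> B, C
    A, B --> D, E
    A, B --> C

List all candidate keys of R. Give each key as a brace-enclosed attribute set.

{A, B}, {A, C}, {A, E}

Attributes never on any right-hand side: {A} — every candidate key must contain it.
{A, B}⁺ = {A, B, C, D, E} — all of the relation — so {A, B} is a candidate key.
{A, C}⁺ = {A, B, C, D, E} — all of the relation — so {A, C} is a candidate key.
{A, E}⁺ = {A, B, C, D, E} — all of the relation — so {A, E} is a candidate key.
Any other superkey properly contains one of these, so there are no further candidate keys.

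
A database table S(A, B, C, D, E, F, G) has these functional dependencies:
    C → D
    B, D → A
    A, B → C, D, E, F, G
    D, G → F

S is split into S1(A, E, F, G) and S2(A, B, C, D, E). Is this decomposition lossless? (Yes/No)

No

S1 ∩ S2 = {A, E}; its closure under F is {A, E}.
S1 ⊄ {A, E} and S2 ⊄ {A, E}, so the split is lossy.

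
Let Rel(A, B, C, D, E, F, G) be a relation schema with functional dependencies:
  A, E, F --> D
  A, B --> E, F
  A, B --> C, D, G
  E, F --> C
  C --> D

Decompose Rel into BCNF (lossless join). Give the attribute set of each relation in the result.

{A, B, E, F, G}; {C, D}; {C, E, F}

Candidate key of the original relation: {A, B}.
{A, B, C, D, E, F, G}: {A, E, F} determines {A, C, D, E, F} here but is not a superkey — split on A, E, F --> C, D, giving {A, C, D, E, F} and {A, B, E, F, G}.
{A, C, D, E, F}: {E, F} determines {C, D, E, F} here but is not a superkey — split on E, F --> C, D, giving {C, D, E, F} and {A, E, F}.
{C, D, E, F}: {C} determines {C, D} here but is not a superkey — split on C --> D, giving {C, D} and {C, E, F}.
{C, D}: every determinant is a superkey — BCNF.
{C, E, F}: every determinant is a superkey — BCNF.
{A, E, F}: every determinant is a superkey — BCNF.
{A, B, E, F, G}: every determinant is a superkey — BCNF.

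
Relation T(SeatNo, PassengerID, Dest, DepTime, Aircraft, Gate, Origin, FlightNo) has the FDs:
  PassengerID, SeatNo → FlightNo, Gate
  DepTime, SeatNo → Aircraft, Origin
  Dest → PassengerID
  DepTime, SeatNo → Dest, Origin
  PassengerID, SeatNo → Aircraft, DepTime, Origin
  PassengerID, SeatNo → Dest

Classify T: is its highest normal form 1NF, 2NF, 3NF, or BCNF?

3NF

Candidate keys: {DepTime, SeatNo}, {Dest, SeatNo}, {PassengerID, SeatNo}. Prime attributes: {DepTime, Dest, PassengerID, SeatNo}.
Dest → PassengerID: {Dest}⁺ = {Dest, PassengerID}, which is not all of the attributes, so the left side is not a superkey — BCNF is violated.
Since {PassengerID} ⊆ prime attributes and every other non-superkey FD also has a prime right side, the schema is in 3NF.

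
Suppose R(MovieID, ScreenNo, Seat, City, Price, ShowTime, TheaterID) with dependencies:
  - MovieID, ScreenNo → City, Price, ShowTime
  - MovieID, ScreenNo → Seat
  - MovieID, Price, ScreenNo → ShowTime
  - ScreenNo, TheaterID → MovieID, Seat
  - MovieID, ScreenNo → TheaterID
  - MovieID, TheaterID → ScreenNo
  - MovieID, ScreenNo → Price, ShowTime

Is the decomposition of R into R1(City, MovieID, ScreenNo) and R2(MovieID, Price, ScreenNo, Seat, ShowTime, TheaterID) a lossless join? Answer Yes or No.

Yes

The shared attributes are {MovieID, ScreenNo} and {MovieID, ScreenNo}⁺ = {City, MovieID, Price, ScreenNo, Seat, ShowTime, TheaterID}.
Since R1 ⊆ {City, MovieID, Price, ScreenNo, Seat, ShowTime, TheaterID}, the intersection is a superkey of R1; the decomposition is lossless.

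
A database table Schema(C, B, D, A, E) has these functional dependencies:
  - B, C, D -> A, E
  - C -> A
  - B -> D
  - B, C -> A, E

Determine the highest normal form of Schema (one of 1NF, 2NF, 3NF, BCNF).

Candidate key: {B, C}. Prime attributes: {B, C}.
For C -> A we have {C}⁺ = {A, C}; {C} is not a superkey, so BCNF fails.
Because {A} is non-prime and the left side of C -> A is not a superkey, the relation is not in 3NF.
The proper key subset {B} of {B, C} determines non-prime {D}, so the relation is not even in 2NF.

1NF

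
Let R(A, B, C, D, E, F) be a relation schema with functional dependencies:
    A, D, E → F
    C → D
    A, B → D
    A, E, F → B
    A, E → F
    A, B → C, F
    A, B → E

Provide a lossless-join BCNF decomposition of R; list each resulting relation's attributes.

Candidate keys of the original relation: {A, B}, {A, E}.
{A, B, C, D, E, F}: {C} determines {C, D} here but is not a superkey — split on C → D, giving {C, D} and {A, B, C, E, F}.
{C, D} is in BCNF.
{A, B, C, E, F} is in BCNF.

{A, B, C, E, F}; {C, D}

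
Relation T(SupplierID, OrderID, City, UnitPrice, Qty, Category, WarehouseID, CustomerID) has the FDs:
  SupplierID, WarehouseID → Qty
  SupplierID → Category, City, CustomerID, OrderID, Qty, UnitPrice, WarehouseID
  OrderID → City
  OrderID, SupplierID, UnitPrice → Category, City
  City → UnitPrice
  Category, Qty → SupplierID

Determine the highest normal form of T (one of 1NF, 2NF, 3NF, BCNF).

2NF

Candidate keys: {Category, Qty}, {SupplierID}. Prime attributes: {Category, Qty, SupplierID}.
For OrderID → City we have {OrderID}⁺ = {City, OrderID, UnitPrice}; {OrderID} is not a superkey, so BCNF fails.
Because {City} is non-prime and the left side of OrderID → City is not a superkey, the relation is not in 3NF.
Checking every proper subset of each key, none determines a non-prime attribute — 2NF is satisfied.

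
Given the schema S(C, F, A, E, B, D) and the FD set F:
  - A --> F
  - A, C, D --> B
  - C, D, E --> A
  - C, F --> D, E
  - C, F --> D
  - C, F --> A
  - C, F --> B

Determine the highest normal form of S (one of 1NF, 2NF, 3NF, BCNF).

Candidate keys: {A, C}, {C, D, E}, {C, F}. Prime attributes: {A, C, D, E, F}.
A --> F: {A}⁺ = {A, F}, which is not all of the attributes, so the left side is not a superkey — BCNF is violated.
Since {F} ⊆ prime attributes and every other non-superkey FD also has a prime right side, the schema is in 3NF.

3NF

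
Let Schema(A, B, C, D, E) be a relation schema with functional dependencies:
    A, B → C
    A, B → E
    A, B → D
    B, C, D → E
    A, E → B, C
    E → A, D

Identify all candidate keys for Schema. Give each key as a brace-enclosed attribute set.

{A, B}, {B, C, D}, {E}

{E} is a candidate key since {E}⁺ = {A, B, C, D, E} covers every attribute.
{A, B} is a candidate key since {A, B}⁺ = {A, B, C, D, E} covers every attribute.
{B, C, D} is a candidate key since {B, C, D}⁺ = {A, B, C, D, E} covers every attribute.
No proper subset of any of these is a key, and no other minimal superkey exists.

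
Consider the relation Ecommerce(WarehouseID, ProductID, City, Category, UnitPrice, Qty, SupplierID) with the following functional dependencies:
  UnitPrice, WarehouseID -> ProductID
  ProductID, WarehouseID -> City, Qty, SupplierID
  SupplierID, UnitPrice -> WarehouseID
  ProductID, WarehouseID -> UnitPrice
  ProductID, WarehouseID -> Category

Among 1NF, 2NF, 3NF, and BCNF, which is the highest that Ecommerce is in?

Candidate keys: {ProductID, WarehouseID}, {SupplierID, UnitPrice}, {UnitPrice, WarehouseID}. Prime attributes: {ProductID, SupplierID, UnitPrice, WarehouseID}.
The left-hand side of every FD is a superkey, so BCNF is satisfied.

BCNF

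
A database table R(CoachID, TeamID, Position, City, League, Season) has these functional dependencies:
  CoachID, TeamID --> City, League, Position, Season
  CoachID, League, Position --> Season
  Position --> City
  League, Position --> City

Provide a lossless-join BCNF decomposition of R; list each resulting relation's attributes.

{City, Position}; {CoachID, League, Position, Season}; {CoachID, League, Position, TeamID}

Candidate key of the original relation: {CoachID, TeamID}.
Within {City, CoachID, League, Position, Season, TeamID}: {CoachID, League, Position}⁺ ∩ {City, CoachID, League, Position, Season, TeamID} = {City, CoachID, League, Position, Season}, not the whole set, so CoachID, League, Position --> City, Season violates BCNF; decompose into {City, CoachID, League, Position, Season} and {CoachID, League, Position, TeamID}.
Within {City, CoachID, League, Position, Season}: {Position}⁺ ∩ {City, CoachID, League, Position, Season} = {City, Position}, not the whole set, so Position --> City violates BCNF; decompose into {City, Position} and {CoachID, League, Position, Season}.
{City, Position}: every determinant is a superkey — BCNF.
{CoachID, League, Position, Season}: every determinant is a superkey — BCNF.
{CoachID, League, Position, TeamID}: every determinant is a superkey — BCNF.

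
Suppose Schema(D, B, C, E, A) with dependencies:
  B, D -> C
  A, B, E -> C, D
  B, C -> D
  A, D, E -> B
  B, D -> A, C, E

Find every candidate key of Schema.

{A, B, E}, {A, D, E}, {B, C}, {B, D}

{B, C}⁺ = {A, B, C, D, E}, which is every attribute, so {B, C} is a candidate key.
{B, D}⁺ = {A, B, C, D, E}, which is every attribute, so {B, D} is a candidate key.
{A, B, E}⁺ = {A, B, C, D, E}, which is every attribute, so {A, B, E} is a candidate key.
{A, D, E}⁺ = {A, B, C, D, E}, which is every attribute, so {A, D, E} is a candidate key.
These are minimal and exhaustive — every other superkey contains one of them.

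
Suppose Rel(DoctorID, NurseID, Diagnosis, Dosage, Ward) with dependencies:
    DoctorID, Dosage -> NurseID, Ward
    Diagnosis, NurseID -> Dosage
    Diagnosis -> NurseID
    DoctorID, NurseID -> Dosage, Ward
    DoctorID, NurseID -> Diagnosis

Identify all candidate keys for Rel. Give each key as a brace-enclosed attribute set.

{Diagnosis, DoctorID}, {DoctorID, Dosage}, {DoctorID, NurseID}

{DoctorID} never appears on the right of any FD, so every key must include it.
Closure of {Diagnosis, DoctorID} is {Diagnosis, DoctorID, Dosage, NurseID, Ward}, the whole schema; {Diagnosis, DoctorID} is a candidate key.
Closure of {DoctorID, Dosage} is {Diagnosis, DoctorID, Dosage, NurseID, Ward}, the whole schema; {DoctorID, Dosage} is a candidate key.
Closure of {DoctorID, NurseID} is {Diagnosis, DoctorID, Dosage, NurseID, Ward}, the whole schema; {DoctorID, NurseID} is a candidate key.
Any other superkey properly contains one of these, so there are no further candidate keys.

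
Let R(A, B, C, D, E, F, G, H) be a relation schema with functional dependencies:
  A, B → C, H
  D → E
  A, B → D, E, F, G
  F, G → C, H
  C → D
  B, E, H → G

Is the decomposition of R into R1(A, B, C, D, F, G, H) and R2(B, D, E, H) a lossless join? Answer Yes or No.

Yes

The shared attributes are {B, D, H} and {B, D, H}⁺ = {B, D, E, G, H}.
R2 is contained in that closure, so R1 ∩ R2 → R2 holds and the join is lossless.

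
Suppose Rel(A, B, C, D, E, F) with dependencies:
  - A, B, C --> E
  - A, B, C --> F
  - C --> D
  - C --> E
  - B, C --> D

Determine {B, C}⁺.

Start with {B, C}.
C --> D applies; add {D} → now {B, C, D}.
C --> E applies; add {E} → now {B, C, D, E}.
No further FD applies.

{B, C, D, E}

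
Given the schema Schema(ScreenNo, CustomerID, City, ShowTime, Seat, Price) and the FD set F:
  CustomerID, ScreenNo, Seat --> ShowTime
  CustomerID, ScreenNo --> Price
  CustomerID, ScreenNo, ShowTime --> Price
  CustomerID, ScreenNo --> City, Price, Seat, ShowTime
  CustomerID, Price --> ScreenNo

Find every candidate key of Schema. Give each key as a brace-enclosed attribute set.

Attributes never on any right-hand side: {CustomerID} — every candidate key must contain it.
{CustomerID, Price}⁺ = {City, CustomerID, Price, ScreenNo, Seat, ShowTime} — all of the relation — so {CustomerID, Price} is a candidate key.
{CustomerID, ScreenNo}⁺ = {City, CustomerID, Price, ScreenNo, Seat, ShowTime} — all of the relation — so {CustomerID, ScreenNo} is a candidate key.
Any other superkey properly contains one of these, so there are no further candidate keys.

{CustomerID, Price}, {CustomerID, ScreenNo}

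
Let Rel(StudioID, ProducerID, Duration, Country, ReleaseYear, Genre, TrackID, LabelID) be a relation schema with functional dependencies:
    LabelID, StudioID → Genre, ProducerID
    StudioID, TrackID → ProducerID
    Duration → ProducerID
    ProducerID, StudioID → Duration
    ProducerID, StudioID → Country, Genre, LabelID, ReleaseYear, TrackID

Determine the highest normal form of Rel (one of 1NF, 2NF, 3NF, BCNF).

3NF

Candidate keys: {Duration, StudioID}, {LabelID, StudioID}, {ProducerID, StudioID}, {StudioID, TrackID}. Prime attributes: {Duration, LabelID, ProducerID, StudioID, TrackID}.
For Duration → ProducerID we have {Duration}⁺ = {Duration, ProducerID}; {Duration} is not a superkey, so BCNF fails.
Its right-hand attributes {ProducerID} are all prime, as are those of every other non-superkey FD — the relation is in 3NF.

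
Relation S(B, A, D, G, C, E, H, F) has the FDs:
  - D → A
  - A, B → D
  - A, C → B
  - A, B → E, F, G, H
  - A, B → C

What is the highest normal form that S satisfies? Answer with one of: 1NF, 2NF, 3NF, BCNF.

3NF

Candidate keys: {A, B}, {A, C}, {B, D}, {C, D}. Prime attributes: {A, B, C, D}.
For D → A we have {D}⁺ = {A, D}; {D} is not a superkey, so BCNF fails.
Its right-hand attributes {A} are all prime, as are those of every other non-superkey FD — the relation is in 3NF.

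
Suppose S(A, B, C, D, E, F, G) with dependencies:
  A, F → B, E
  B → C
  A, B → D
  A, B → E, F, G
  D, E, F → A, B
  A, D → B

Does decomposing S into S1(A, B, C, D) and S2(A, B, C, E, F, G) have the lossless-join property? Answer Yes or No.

The shared attributes are {A, B, C} and {A, B, C}⁺ = {A, B, C, D, E, F, G}.
Since S1 ⊆ {A, B, C, D, E, F, G}, the intersection is a superkey of S1; the decomposition is lossless.

Yes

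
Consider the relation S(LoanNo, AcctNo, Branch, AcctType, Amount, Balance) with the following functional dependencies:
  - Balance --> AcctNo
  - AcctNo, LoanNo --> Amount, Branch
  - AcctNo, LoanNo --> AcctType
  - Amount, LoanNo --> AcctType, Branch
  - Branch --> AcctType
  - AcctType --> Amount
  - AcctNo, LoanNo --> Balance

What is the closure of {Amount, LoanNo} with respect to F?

Start with {Amount, LoanNo}.
Amount, LoanNo --> AcctType, Branch applies; add {AcctType, Branch} → now {AcctType, Amount, Branch, LoanNo}.
No further FD applies.

{AcctType, Amount, Branch, LoanNo}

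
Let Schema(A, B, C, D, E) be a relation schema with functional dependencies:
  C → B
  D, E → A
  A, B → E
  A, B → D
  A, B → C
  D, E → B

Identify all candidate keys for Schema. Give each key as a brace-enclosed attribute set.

{A, B} is a candidate key since {A, B}⁺ = {A, B, C, D, E} covers every attribute.
{A, C} is a candidate key since {A, C}⁺ = {A, B, C, D, E} covers every attribute.
{D, E} is a candidate key since {D, E}⁺ = {A, B, C, D, E} covers every attribute.
Any other superkey properly contains one of these, so there are no further candidate keys.

{A, B}, {A, C}, {D, E}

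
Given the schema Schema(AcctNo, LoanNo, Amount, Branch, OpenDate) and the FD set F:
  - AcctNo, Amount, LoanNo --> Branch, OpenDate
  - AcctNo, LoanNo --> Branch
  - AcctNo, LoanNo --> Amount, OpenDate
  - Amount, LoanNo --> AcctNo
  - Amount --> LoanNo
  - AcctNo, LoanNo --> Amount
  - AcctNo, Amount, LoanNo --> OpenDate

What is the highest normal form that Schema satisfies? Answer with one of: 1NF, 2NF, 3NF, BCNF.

BCNF

Candidate keys: {AcctNo, LoanNo}, {Amount}. Prime attributes: {AcctNo, Amount, LoanNo}.
The left-hand side of every FD is a superkey, so BCNF is satisfied.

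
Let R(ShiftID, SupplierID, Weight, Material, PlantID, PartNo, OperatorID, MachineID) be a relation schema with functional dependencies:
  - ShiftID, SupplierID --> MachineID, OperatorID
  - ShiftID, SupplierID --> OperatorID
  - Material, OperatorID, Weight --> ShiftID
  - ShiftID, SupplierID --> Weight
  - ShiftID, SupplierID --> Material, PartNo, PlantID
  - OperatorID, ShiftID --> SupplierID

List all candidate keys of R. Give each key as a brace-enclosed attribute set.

{OperatorID, ShiftID} is a candidate key since {OperatorID, ShiftID}⁺ = {MachineID, Material, OperatorID, PartNo, PlantID, ShiftID, SupplierID, Weight} covers every attribute.
{ShiftID, SupplierID} is a candidate key since {ShiftID, SupplierID}⁺ = {MachineID, Material, OperatorID, PartNo, PlantID, ShiftID, SupplierID, Weight} covers every attribute.
{Material, OperatorID, Weight} is a candidate key since {Material, OperatorID, Weight}⁺ = {MachineID, Material, OperatorID, PartNo, PlantID, ShiftID, SupplierID, Weight} covers every attribute.
Any other superkey properly contains one of these, so there are no further candidate keys.

{Material, OperatorID, Weight}, {OperatorID, ShiftID}, {ShiftID, SupplierID}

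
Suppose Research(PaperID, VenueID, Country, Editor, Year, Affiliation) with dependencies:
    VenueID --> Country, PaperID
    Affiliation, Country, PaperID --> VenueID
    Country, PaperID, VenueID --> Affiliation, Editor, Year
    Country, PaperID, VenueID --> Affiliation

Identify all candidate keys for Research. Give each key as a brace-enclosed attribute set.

{VenueID}⁺ = {Affiliation, Country, Editor, PaperID, VenueID, Year}, which is every attribute, so {VenueID} is a candidate key.
{Affiliation, Country, PaperID}⁺ = {Affiliation, Country, Editor, PaperID, VenueID, Year}, which is every attribute, so {Affiliation, Country, PaperID} is a candidate key.
These are minimal and exhaustive — every other superkey contains one of them.

{Affiliation, Country, PaperID}, {VenueID}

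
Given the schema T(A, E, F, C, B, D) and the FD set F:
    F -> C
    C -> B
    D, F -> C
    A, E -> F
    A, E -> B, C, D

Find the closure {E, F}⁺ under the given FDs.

{B, C, E, F}

Start with {E, F}.
F -> C applies; add {C} → now {C, E, F}.
C -> B applies; add {B} → now {B, C, E, F}.
No further FD applies.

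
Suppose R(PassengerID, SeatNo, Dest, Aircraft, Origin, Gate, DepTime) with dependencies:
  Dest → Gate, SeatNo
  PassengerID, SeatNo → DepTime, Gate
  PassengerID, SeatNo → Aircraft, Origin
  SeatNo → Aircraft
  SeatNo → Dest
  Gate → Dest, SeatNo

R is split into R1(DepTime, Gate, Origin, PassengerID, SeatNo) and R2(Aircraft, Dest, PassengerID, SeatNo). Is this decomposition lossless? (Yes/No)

Yes

Common attributes: {PassengerID, SeatNo}; their closure is {Aircraft, DepTime, Dest, Gate, Origin, PassengerID, SeatNo}.
This includes all of R1, so the common attributes are a superkey of R1 — the join is lossless.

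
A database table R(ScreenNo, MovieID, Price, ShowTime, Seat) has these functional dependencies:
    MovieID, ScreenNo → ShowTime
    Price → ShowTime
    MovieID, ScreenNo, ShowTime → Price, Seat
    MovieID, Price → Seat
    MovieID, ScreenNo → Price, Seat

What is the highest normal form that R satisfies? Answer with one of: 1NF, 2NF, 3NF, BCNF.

Candidate key: {MovieID, ScreenNo}. Prime attributes: {MovieID, ScreenNo}.
For Price → ShowTime we have {Price}⁺ = {Price, ShowTime}; {Price} is not a superkey, so BCNF fails.
Price → ShowTime has non-prime {ShowTime} on the right and a non-superkey on the left, so 3NF fails.
Checking every proper subset of each key, none determines a non-prime attribute — 2NF is satisfied.

2NF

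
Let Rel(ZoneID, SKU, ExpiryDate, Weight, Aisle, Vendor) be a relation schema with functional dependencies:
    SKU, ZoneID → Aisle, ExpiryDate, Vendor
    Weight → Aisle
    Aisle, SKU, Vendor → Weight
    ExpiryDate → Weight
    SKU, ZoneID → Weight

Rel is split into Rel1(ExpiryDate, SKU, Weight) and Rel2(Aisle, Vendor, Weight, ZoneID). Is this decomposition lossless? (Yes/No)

Rel1 ∩ Rel2 = {Weight}; its closure under F is {Aisle, Weight}.
The closure covers neither Rel1 nor Rel2 entirely; the join is not lossless.

No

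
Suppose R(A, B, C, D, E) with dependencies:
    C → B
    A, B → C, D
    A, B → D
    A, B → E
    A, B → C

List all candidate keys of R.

No FD produces {A}, so it must be in every candidate key.
{A, B}⁺ = {A, B, C, D, E}, which is every attribute, so {A, B} is a candidate key.
{A, C}⁺ = {A, B, C, D, E}, which is every attribute, so {A, C} is a candidate key.
Any other superkey properly contains one of these, so there are no further candidate keys.

{A, B}, {A, C}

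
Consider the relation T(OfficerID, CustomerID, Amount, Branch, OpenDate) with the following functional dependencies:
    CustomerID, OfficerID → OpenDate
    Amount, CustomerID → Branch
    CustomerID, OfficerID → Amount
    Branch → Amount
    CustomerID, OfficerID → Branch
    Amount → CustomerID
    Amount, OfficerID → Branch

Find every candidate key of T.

{Amount, OfficerID}, {Branch, OfficerID}, {CustomerID, OfficerID}

Attributes never on any right-hand side: {OfficerID} — every candidate key must contain it.
{Amount, OfficerID}⁺ = {Amount, Branch, CustomerID, OfficerID, OpenDate} — all of the relation — so {Amount, OfficerID} is a candidate key.
{Branch, OfficerID}⁺ = {Amount, Branch, CustomerID, OfficerID, OpenDate} — all of the relation — so {Branch, OfficerID} is a candidate key.
{CustomerID, OfficerID}⁺ = {Amount, Branch, CustomerID, OfficerID, OpenDate} — all of the relation — so {CustomerID, OfficerID} is a candidate key.
No proper subset of any of these is a key, and no other minimal superkey exists.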